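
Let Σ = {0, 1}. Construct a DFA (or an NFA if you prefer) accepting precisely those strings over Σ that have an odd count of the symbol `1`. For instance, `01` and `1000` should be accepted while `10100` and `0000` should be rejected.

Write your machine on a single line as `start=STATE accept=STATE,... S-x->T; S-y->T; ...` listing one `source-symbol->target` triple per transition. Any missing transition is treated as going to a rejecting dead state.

start=S0; accept=S1; S0-0->S0; S0-1->S1; S1-0->S1; S1-1->S0

Keep the running count of `1`s modulo 2: each `1` advances along the cycle S0 → S1 → S0 while other symbols loop. Accept at S1.
A 2-state machine:
        0   1  
>  S0   S0  S1 
 * S1   S1  S0 
(> = start, * = accepting)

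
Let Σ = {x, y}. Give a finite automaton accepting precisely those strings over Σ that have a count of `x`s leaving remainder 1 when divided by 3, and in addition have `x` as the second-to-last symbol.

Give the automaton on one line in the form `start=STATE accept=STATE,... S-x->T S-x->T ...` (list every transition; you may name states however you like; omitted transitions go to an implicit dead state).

Build one automaton per condition and run them in lockstep. The first has 3 states tracking the count of `x`s modulo 3; the second has 7 states tracking the last 2 symbols read. A product state is a pair (one from each), accepting exactly when both do.
15 states suffice.
       x  y 
>  A   B  C 
   B   D  E 
   C   F  G 
   D   H  I 
 * E   J  K 
   F   D  E 
   G   F  G 
   H   L  M 
   I   N  O 
   J   H  I 
   K   J  K 
 * L   D  E 
   M   F  G 
   N   L  M 
   O   N  O 
(> = start, * = accepting)

start=A accept=E,L A-x->B A-y->C B-x->D B-y->E C-x->F C-y->G D-x->H D-y->I E-x->J E-y->K F-x->D F-y->E G-x->F G-y->G H-x->L H-y->M I-x->N I-y->O J-x->H J-y->I K-x->J K-y->K L-x->D L-y->E M-x->F M-y->G N-x->L N-y->M O-x->N O-y->O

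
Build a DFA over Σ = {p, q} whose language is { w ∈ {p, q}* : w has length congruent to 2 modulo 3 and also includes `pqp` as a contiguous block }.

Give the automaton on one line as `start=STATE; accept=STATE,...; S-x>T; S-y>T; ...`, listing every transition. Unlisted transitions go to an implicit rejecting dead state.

start=A; accept=L; A-p>B; A-q>C; B-p>D; B-q>E; C-p>D; C-q>F; D-p>G; D-q>H; E-p>I; E-q>A; F-p>G; F-q>A; G-p>B; G-q>J; H-p>K; H-q>C; I-p>K; I-q>K; J-p>L; J-q>F; K-p>L; K-q>L; L-p>I; L-q>I

Handle the two conditions separately and then intersect. The first has 3 states tracking the input length modulo 3; the second has 4 states tracking whether and how much of `pqp` has been seen. A product state is a pair (one from each), accepting exactly when both do.
       p  q 
>  A   B  C 
   B   D  E 
   C   D  F 
   D   G  H 
   E   I  A 
   F   G  A 
   G   B  J 
   H   K  C 
   I   K  K 
   J   L  F 
   K   L  L 
 * L   I  I 
(> = start, * = accepting)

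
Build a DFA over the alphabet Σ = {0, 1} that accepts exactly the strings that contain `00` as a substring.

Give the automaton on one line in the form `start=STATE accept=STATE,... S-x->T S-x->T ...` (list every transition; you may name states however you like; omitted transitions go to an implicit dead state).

Track how much of `00` has been matched so far: state S0 is no progress, S2 is the absorbing accept state reached once `00` has occurred. Intermediate states record partial matches; on a mismatch, fall back to the longest reusable overlap.
With 3 states:
        0   1  
>  S0   S1  S0 
   S1   S2  S0 
 * S2   S2  S2 
(> = start, * = accepting)

start=S0 accept=S2 S0-0->S1 S0-1->S0 S1-0->S2 S1-1->S0 S2-0->S2 S2-1->S2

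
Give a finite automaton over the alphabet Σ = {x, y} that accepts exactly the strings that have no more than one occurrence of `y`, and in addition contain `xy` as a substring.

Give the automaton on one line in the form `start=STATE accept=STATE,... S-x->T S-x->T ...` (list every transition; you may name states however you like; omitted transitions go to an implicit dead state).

start=q0 accept=q3 q0-x->q1 q0-y->q2 q1-x->q1 q1-y->q3 q2-x->q4 q2-y->q5 q3-x->q3 q3-y->q6 q4-x->q4 q4-y->q6 q5-x->q7 q5-y->q5 q6-x->q6 q6-y->q6 q7-x->q7 q7-y->q6

Handle the two conditions separately and then intersect. One (3 states) tracks the count of `y`s, saturating at 2; the other (3 states) tracks whether and how much of `xy` has been seen. Each combined state is a pair, one component from each; accept when both components accept.
With 8 states:
        x   y  
>  q0   q1  q2 
   q1   q1  q3 
   q2   q4  q5 
 * q3   q3  q6 
   q4   q4  q6 
   q5   q7  q5 
   q6   q6  q6 
   q7   q7  q6 
(> = start, * = accepting)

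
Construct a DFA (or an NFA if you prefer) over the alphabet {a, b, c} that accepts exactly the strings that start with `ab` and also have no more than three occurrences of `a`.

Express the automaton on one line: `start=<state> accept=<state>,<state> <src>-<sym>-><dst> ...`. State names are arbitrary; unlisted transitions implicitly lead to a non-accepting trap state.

Handle the two conditions separately and then intersect. The first has 4 states tracking whether the input so far still matches the prefix `ab`; the second has 5 states tracking the count of `a`s, saturating at 4. A product state is a pair (one from each), accepting exactly when both do.
With 11 states:
          a    b    c  
>  S0     S1   S2   S2 
   S1     S3   S4   S5 
   S2     S5   S2   S2 
   S3     S6   S3   S3 
 * S4     S7   S4   S4 
   S5     S3   S5   S5 
   S6     S8   S6   S6 
 * S7     S9   S7   S7 
   S8     S8   S8   S8 
 * S9    S10   S9   S9 
   S10   S10  S10  S10 
(> = start, * = accepting)

start=S0 accept=S4,S7,S9 S0-a->S1 S0-b->S2 S0-c->S2 S1-a->S3 S1-b->S4 S1-c->S5 S2-a->S5 S2-b->S2 S2-c->S2 S3-a->S6 S3-b->S3 S3-c->S3 S4-a->S7 S4-b->S4 S4-c->S4 S5-a->S3 S5-b->S5 S5-c->S5 S6-a->S8 S6-b->S6 S6-c->S6 S7-a->S9 S7-b->S7 S7-c->S7 S8-a->S8 S8-b->S8 S8-c->S8 S9-a->S10 S9-b->S9 S9-c->S9 S10-a->S10 S10-b->S10 S10-c->S10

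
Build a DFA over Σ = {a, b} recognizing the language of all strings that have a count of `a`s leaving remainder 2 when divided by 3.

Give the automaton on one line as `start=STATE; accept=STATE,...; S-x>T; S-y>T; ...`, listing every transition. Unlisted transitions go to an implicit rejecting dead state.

start=s0; accept=s2; s0-a>s1; s0-b>s0; s1-a>s2; s1-b>s1; s2-a>s0; s2-b>s2

Keep the running count of `a`s modulo 3: each `a` advances along the cycle s0 → s1 → s2 → s0 while other symbols loop. Accept at s2.
A 3-state machine:
        a   b  
>  s0   s1  s0 
   s1   s2  s1 
 * s2   s0  s2 
(> = start, * = accepting)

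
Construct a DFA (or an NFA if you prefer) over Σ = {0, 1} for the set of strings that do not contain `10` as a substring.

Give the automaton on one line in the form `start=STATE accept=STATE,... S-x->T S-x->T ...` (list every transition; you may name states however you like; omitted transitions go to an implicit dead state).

Track partial matches of the forbidden pattern `10`. State q2 is a dead state reached once `10` has occurred; every other state accepts. q0 means no part of `10` is currently matched.
        0   1  
>* q0   q0  q1 
 * q1   q2  q1 
   q2   q2  q2 
(> = start, * = accepting)

start=q0 accept=q0,q1 q0-0->q0 q0-1->q1 q1-0->q2 q1-1->q1 q2-0->q2 q2-1->q2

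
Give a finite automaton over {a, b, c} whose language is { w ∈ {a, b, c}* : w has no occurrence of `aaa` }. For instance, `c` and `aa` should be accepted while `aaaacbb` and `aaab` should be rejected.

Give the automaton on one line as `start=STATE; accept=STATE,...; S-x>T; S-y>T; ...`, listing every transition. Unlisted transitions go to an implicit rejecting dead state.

This is the complement of 'contains `aaa`'. Use the same substring-matching states — S0 through S3 holding how much of `aaa` has just been matched — but flip the accepting set: everything except the trap S3 accepts.
With 4 states:
        a   b   c  
>* S0   S1  S0  S0 
 * S1   S2  S0  S0 
 * S2   S3  S0  S0 
   S3   S3  S3  S3 
(> = start, * = accepting)

start=S0; accept=S0,S1,S2; S0-a>S1; S0-b>S0; S0-c>S0; S1-a>S2; S1-b>S0; S1-c>S0; S2-a>S3; S2-b>S0; S2-c>S0; S3-a>S3; S3-b>S3; S3-c>S3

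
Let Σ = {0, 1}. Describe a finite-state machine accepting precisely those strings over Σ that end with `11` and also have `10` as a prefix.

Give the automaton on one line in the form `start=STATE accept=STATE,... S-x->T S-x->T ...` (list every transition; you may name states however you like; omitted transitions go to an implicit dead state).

start=A accept=F A-0->B A-1->C B-0->B B-1->B C-0->D C-1->B D-0->D D-1->E E-0->D E-1->F F-0->D F-1->F

Handle the two conditions separately and then intersect. One (3 states) tracks how much of the suffix `11` has currently been matched; the other (4 states) tracks whether the input so far still matches the prefix `10`. Each combined state is a pair, one component from each; accept when both components accept. After merging equivalent states the machine shrinks.
6 states suffice.
       0  1 
>  A   B  C 
   B   B  B 
   C   D  B 
   D   D  E 
   E   D  F 
 * F   D  F 
(> = start, * = accepting)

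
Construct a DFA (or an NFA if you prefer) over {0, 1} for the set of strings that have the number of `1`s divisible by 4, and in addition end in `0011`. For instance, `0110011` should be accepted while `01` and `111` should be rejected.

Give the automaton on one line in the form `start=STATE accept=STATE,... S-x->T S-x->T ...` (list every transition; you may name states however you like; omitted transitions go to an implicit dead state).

Run two small machines in parallel and take their product. The first has 4 states tracking the count of `1`s modulo 4; the second has 5 states tracking how much of the suffix `0011` has currently been matched. A product state is a pair (one from each), accepting exactly when both do. Minimizing collapses redundant product states.
8 states suffice.
        0   1  
>  q0   q0  q1 
   q1   q1  q2 
   q2   q3  q4 
   q3   q5  q4 
   q4   q4  q0 
   q5   q5  q6 
   q6   q4  q7 
 * q7   q0  q1 
(> = start, * = accepting)

start=q0 accept=q7 q0-0->q0 q0-1->q1 q1-0->q1 q1-1->q2 q2-0->q3 q2-1->q4 q3-0->q5 q3-1->q4 q4-0->q4 q4-1->q0 q5-0->q5 q5-1->q6 q6-0->q4 q6-1->q7 q7-0->q0 q7-1->q1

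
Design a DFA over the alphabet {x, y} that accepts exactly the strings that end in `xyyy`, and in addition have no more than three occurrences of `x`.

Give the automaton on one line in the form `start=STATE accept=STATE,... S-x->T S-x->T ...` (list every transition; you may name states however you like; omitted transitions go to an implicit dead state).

start=q0 accept=q10,q13,q16 q0-x->q1 q0-y->q0 q1-x->q2 q1-y->q3 q2-x->q4 q2-y->q5 q3-x->q2 q3-y->q6 q4-x->q7 q4-y->q8 q5-x->q4 q5-y->q9 q6-x->q2 q6-y->q10 q7-x->q7 q7-y->q11 q8-x->q7 q8-y->q12 q9-x->q4 q9-y->q13 q10-x->q2 q10-y->q14 q11-x->q7 q11-y->q15 q12-x->q7 q12-y->q16 q13-x->q4 q13-y->q17 q14-x->q2 q14-y->q14 q15-x->q7 q15-y->q18 q16-x->q7 q16-y->q19 q17-x->q4 q17-y->q17 q18-x->q7 q18-y->q20 q19-x->q7 q19-y->q19 q20-x->q7 q20-y->q20

Build one automaton per condition and run them in lockstep. One (5 states) tracks how much of the suffix `xyyy` has currently been matched; the other (5 states) tracks the count of `x`s, saturating at 4. Each combined state is a pair, one component from each; accept when both components accept.
A 21-state machine:
          x    y  
>  q0     q1   q0 
   q1     q2   q3 
   q2     q4   q5 
   q3     q2   q6 
   q4     q7   q8 
   q5     q4   q9 
   q6     q2  q10 
   q7     q7  q11 
   q8     q7  q12 
   q9     q4  q13 
 * q10    q2  q14 
   q11    q7  q15 
   q12    q7  q16 
 * q13    q4  q17 
   q14    q2  q14 
   q15    q7  q18 
 * q16    q7  q19 
   q17    q4  q17 
   q18    q7  q20 
   q19    q7  q19 
   q20    q7  q20 
(> = start, * = accepting)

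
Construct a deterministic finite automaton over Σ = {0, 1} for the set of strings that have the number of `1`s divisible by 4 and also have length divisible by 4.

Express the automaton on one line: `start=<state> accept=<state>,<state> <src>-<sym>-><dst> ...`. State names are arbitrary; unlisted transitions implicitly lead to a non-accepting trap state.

start=S0 accept=S0 S0-0->S1 S0-1->S2 S1-0->S3 S1-1->S4 S2-0->S4 S2-1->S5 S3-0->S6 S3-1->S7 S4-0->S7 S4-1->S8 S5-0->S8 S5-1->S9 S6-0->S0 S6-1->S10 S7-0->S10 S7-1->S11 S8-0->S11 S8-1->S12 S9-0->S12 S9-1->S0 S10-0->S2 S10-1->S13 S11-0->S13 S11-1->S14 S12-0->S14 S12-1->S1 S13-0->S5 S13-1->S15 S14-0->S15 S14-1->S3 S15-0->S9 S15-1->S6

Run two small machines in parallel and take their product. The first has 4 states tracking the count of `1`s modulo 4; the second has 4 states tracking the input length modulo 4. A product state is a pair (one from each), accepting exactly when both do.
With 16 states:
          0    1  
>* S0     S1   S2 
   S1     S3   S4 
   S2     S4   S5 
   S3     S6   S7 
   S4     S7   S8 
   S5     S8   S9 
   S6     S0  S10 
   S7    S10  S11 
   S8    S11  S12 
   S9    S12   S0 
   S10    S2  S13 
   S11   S13  S14 
   S12   S14   S1 
   S13    S5  S15 
   S14   S15   S3 
   S15    S9   S6 
(> = start, * = accepting)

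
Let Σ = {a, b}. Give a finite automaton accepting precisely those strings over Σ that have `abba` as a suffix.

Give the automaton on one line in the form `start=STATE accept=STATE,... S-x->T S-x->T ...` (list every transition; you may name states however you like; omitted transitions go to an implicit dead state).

Let each state record the length of the longest suffix of the input read so far that is also a prefix of `abba`. q1 means the last symbol is `a`; q2 means the last 2 symbols are `ab`; q3 means the last 3 symbols are `abb`; q4 means the last 4 symbols are `abba`. Accept only at q4, where the string currently ends in `abba`.
A 5-state machine:
        a   b  
>  q0   q1  q0 
   q1   q1  q2 
   q2   q1  q3 
   q3   q4  q0 
 * q4   q1  q2 
(> = start, * = accepting)

start=q0 accept=q4 q0-a->q1 q0-b->q0 q1-a->q1 q1-b->q2 q2-a->q1 q2-b->q3 q3-a->q4 q3-b->q0 q4-a->q1 q4-b->q2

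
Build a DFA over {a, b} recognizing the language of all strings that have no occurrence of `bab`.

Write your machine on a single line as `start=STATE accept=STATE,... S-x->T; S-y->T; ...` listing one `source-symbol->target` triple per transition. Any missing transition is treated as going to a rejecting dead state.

Track partial matches of the forbidden pattern `bab`. State q3 is a dead state reached once `bab` has occurred; every other state accepts. q0 means no part of `bab` is currently matched.
With 4 states:
        a   b  
>* q0   q0  q1 
 * q1   q2  q1 
 * q2   q0  q3 
   q3   q3  q3 
(> = start, * = accepting)

start=q0; accept=q0,q1,q2; q0-a->q0; q0-b->q1; q1-a->q2; q1-b->q1; q2-a->q0; q2-b->q3; q3-a->q3; q3-b->q3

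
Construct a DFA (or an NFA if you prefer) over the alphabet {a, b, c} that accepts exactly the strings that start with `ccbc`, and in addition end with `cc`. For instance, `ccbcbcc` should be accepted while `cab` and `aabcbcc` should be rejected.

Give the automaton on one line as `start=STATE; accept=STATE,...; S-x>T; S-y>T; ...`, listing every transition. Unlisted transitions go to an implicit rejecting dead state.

start=S0; accept=S9; S0-a>S1; S0-b>S1; S0-c>S2; S1-a>S1; S1-b>S1; S1-c>S3; S2-a>S1; S2-b>S1; S2-c>S4; S3-a>S1; S3-b>S1; S3-c>S5; S4-a>S1; S4-b>S6; S4-c>S5; S5-a>S1; S5-b>S1; S5-c>S5; S6-a>S1; S6-b>S1; S6-c>S7; S7-a>S8; S7-b>S8; S7-c>S9; S8-a>S8; S8-b>S8; S8-c>S7; S9-a>S8; S9-b>S8; S9-c>S9

Run two small machines in parallel and take their product. The first has 6 states tracking whether the input so far still matches the prefix `ccbc`; the second has 3 states tracking how much of the suffix `cc` has currently been matched. A product state is a pair (one from each), accepting exactly when both do.
With 10 states:
        a   b   c  
>  S0   S1  S1  S2 
   S1   S1  S1  S3 
   S2   S1  S1  S4 
   S3   S1  S1  S5 
   S4   S1  S6  S5 
   S5   S1  S1  S5 
   S6   S1  S1  S7 
   S7   S8  S8  S9 
   S8   S8  S8  S7 
 * S9   S8  S8  S9 
(> = start, * = accepting)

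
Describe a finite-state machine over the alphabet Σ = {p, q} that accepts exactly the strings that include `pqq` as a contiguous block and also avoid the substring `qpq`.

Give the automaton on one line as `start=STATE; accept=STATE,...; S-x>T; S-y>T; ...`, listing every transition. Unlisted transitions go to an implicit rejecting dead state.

start=S0; accept=S5,S7,S8; S0-p>S1; S0-q>S2; S1-p>S1; S1-q>S3; S2-p>S4; S2-q>S2; S3-p>S4; S3-q>S5; S4-p>S1; S4-q>S6; S5-p>S7; S5-q>S5; S6-p>S6; S6-q>S6; S7-p>S8; S7-q>S6; S8-p>S8; S8-q>S5

Run two small machines in parallel and take their product. The first has 4 states tracking whether and how much of `pqq` has been seen; the second has 4 states tracking partial matches of the forbidden pattern `qpq`. A product state is a pair (one from each), accepting exactly when both do. Equivalent product states are then merged.
9 states suffice.
        p   q  
>  S0   S1  S2 
   S1   S1  S3 
   S2   S4  S2 
   S3   S4  S5 
   S4   S1  S6 
 * S5   S7  S5 
   S6   S6  S6 
 * S7   S8  S6 
 * S8   S8  S5 
(> = start, * = accepting)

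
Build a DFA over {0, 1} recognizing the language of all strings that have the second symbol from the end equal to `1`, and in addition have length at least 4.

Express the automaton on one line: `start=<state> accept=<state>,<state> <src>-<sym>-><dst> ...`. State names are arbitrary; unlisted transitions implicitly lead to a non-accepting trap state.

start=q0 accept=q4,q5 q0-0->q1 q0-1->q1 q1-0->q2 q1-1->q2 q2-0->q2 q2-1->q3 q3-0->q4 q3-1->q5 q4-0->q2 q4-1->q3 q5-0->q4 q5-1->q5

Run two small machines in parallel and take their product. The first has 7 states tracking the last 2 symbols read; the second has 6 states tracking the input length, saturating at 5. A product state is a pair (one from each), accepting exactly when both do. After merging equivalent states the machine shrinks.
A 6-state machine:
        0   1  
>  q0   q1  q1 
   q1   q2  q2 
   q2   q2  q3 
   q3   q4  q5 
 * q4   q2  q3 
 * q5   q4  q5 
(> = start, * = accepting)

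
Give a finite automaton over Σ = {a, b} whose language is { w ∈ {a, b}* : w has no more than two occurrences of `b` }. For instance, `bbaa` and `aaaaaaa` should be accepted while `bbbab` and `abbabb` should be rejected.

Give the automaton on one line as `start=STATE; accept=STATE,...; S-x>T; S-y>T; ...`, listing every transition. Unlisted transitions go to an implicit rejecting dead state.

Only the number of `b`s matters, and only up to 3. Make a chain q0 → q1 → q2 → q3 advanced by each `b` (with q3 absorbing); every other symbol self-loops. The accepting set is {q0, q1, q2}.
With 4 states:
        a   b  
>* q0   q0  q1 
 * q1   q1  q2 
 * q2   q2  q3 
   q3   q3  q3 
(> = start, * = accepting)

start=q0; accept=q0,q1,q2; q0-a>q0; q0-b>q1; q1-a>q1; q1-b>q2; q2-a>q2; q2-b>q3; q3-a>q3; q3-b>q3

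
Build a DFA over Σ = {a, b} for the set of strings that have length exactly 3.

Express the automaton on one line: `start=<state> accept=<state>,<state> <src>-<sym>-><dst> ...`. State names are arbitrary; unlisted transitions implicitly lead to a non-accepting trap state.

start=q0 accept=q3 q0-a->q1 q0-b->q1 q1-a->q2 q1-b->q2 q2-a->q3 q2-b->q3 q3-a->q4 q3-b->q4 q4-a->q4 q4-b->q4

We only need to distinguish lengths 0, 1, …, 3, and '>3'. Chain q0 → q1 → q2 → q3 → q4 on every symbol, with q4 looping. Accepting states: {q3}.
5 states suffice.
        a   b  
>  q0   q1  q1 
   q1   q2  q2 
   q2   q3  q3 
 * q3   q4  q4 
   q4   q4  q4 
(> = start, * = accepting)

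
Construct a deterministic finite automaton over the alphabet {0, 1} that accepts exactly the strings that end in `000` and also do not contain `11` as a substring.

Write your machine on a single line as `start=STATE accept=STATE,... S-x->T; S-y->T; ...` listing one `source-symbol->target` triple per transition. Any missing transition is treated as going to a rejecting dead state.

Build one automaton per condition and run them in lockstep. One (4 states) tracks how much of the suffix `000` has currently been matched; the other (3 states) tracks partial matches of the forbidden pattern `11`. Each combined state is a pair, one component from each; accept when both components accept. After merging equivalent states the machine shrinks.
A 6-state machine:
        0   1  
>  S0   S1  S2 
   S1   S3  S2 
   S2   S1  S4 
   S3   S5  S2 
   S4   S4  S4 
 * S5   S5  S2 
(> = start, * = accepting)

start=S0; accept=S5; S0-0->S1; S0-1->S2; S1-0->S3; S1-1->S2; S2-0->S1; S2-1->S4; S3-0->S5; S3-1->S2; S4-0->S4; S4-1->S4; S5-0->S5; S5-1->S2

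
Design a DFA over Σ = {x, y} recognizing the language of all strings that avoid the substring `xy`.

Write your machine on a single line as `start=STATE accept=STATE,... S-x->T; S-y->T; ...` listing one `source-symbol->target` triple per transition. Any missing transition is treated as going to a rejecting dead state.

This is the complement of 'contains `xy`'. Use the same substring-matching states — A through C holding how much of `xy` has just been matched — but flip the accepting set: everything except the trap C accepts.
       x  y 
>* A   B  A 
 * B   B  C 
   C   C  C 
(> = start, * = accepting)

start=A; accept=A,B; A-x->B; A-y->A; B-x->B; B-y->C; C-x->C; C-y->C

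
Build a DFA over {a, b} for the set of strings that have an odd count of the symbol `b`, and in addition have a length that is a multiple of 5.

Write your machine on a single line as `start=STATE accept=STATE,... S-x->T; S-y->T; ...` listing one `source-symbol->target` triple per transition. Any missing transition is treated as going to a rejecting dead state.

start=q0; accept=q9; q0-a->q1; q0-b->q2; q1-a->q3; q1-b->q4; q2-a->q4; q2-b->q3; q3-a->q5; q3-b->q6; q4-a->q6; q4-b->q5; q5-a->q7; q5-b->q8; q6-a->q8; q6-b->q7; q7-a->q0; q7-b->q9; q8-a->q9; q8-b->q0; q9-a->q2; q9-b->q1

Build one automaton per condition and run them in lockstep. One (2 states) tracks the count of `b`s modulo 2; the other (5 states) tracks the input length modulo 5. Each combined state is a pair, one component from each; accept when both components accept.
        a   b  
>  q0   q1  q2 
   q1   q3  q4 
   q2   q4  q3 
   q3   q5  q6 
   q4   q6  q5 
   q5   q7  q8 
   q6   q8  q7 
   q7   q0  q9 
   q8   q9  q0 
 * q9   q2  q1 
(> = start, * = accepting)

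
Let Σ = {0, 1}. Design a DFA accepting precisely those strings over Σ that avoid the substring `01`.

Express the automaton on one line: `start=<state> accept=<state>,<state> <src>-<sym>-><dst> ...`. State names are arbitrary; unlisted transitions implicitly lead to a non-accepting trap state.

Track partial matches of the forbidden pattern `01`. State C is a dead state reached once `01` has occurred; every other state accepts. A means no part of `01` is currently matched.
A 3-state machine:
       0  1 
>* A   B  A 
 * B   B  C 
   C   C  C 
(> = start, * = accepting)

start=A accept=A,B A-0->B A-1->A B-0->B B-1->C C-0->C C-1->C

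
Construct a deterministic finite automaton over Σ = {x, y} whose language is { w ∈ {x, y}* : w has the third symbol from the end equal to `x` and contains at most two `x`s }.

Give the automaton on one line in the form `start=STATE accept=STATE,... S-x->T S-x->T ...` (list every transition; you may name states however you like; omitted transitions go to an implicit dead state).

Run two small machines in parallel and take their product. One (15 states) tracks the last 3 symbols read; the other (4 states) tracks the count of `x`s, saturating at 3. Each combined state is a pair, one component from each; accept when both components accept. Minimizing collapses redundant product states.
12 states suffice.
          x    y  
>  s0     s1   s0 
   s1     s2   s3 
   s2     s4   s5 
   s3     s6   s7 
   s4     s4   s4 
 * s5     s4   s8 
 * s6     s4   s9 
 * s7    s10  s11 
 * s8     s4   s4 
   s9     s4   s8 
   s10    s4   s9 
   s11   s10  s11 
(> = start, * = accepting)

start=s0 accept=s5,s6,s7,s8 s0-x->s1 s0-y->s0 s1-x->s2 s1-y->s3 s2-x->s4 s2-y->s5 s3-x->s6 s3-y->s7 s4-x->s4 s4-y->s4 s5-x->s4 s5-y->s8 s6-x->s4 s6-y->s9 s7-x->s10 s7-y->s11 s8-x->s4 s8-y->s4 s9-x->s4 s9-y->s8 s10-x->s4 s10-y->s9 s11-x->s10 s11-y->s11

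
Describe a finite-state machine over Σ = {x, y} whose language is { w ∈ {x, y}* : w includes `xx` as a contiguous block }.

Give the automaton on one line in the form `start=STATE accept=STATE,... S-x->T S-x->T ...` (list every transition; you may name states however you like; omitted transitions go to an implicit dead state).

start=S0 accept=S2 S0-x->S1 S0-y->S0 S1-x->S2 S1-y->S0 S2-x->S2 S2-y->S2

Track how much of `xx` has been matched so far: state S0 is no progress, S2 is the absorbing accept state reached once `xx` has occurred. Intermediate states record partial matches; on a mismatch, fall back to the longest reusable overlap.
With 3 states:
        x   y  
>  S0   S1  S0 
   S1   S2  S0 
 * S2   S2  S2 
(> = start, * = accepting)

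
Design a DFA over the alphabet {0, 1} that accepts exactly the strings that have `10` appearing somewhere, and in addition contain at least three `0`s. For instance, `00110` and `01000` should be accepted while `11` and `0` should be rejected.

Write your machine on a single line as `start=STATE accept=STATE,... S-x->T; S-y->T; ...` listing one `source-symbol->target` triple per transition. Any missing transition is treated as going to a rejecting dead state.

Handle the two conditions separately and then intersect. One (3 states) tracks whether and how much of `10` has been seen; the other (5 states) tracks the count of `0`s, saturating at 4. Each combined state is a pair, one component from each; accept when both components accept. Equivalent product states are then merged.
7 states suffice.
        0   1  
>  q0   q1  q2 
   q1   q3  q4 
   q2   q4  q2 
   q3   q3  q5 
   q4   q5  q4 
   q5   q6  q5 
 * q6   q6  q6 
(> = start, * = accepting)

start=q0; accept=q6; q0-0->q1; q0-1->q2; q1-0->q3; q1-1->q4; q2-0->q4; q2-1->q2; q3-0->q3; q3-1->q5; q4-0->q5; q4-1->q4; q5-0->q6; q5-1->q5; q6-0->q6; q6-1->q6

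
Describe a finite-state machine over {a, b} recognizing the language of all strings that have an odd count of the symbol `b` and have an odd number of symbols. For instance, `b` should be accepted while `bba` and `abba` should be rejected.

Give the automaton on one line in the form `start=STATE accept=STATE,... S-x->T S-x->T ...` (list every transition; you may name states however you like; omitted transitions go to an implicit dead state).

Handle the two conditions separately and then intersect. The first has 2 states tracking the count of `b`s modulo 2; the second has 2 states tracking the input length modulo 2. A product state is a pair (one from each), accepting exactly when both do.
A 4-state machine:
        a   b  
>  q0   q1  q2 
   q1   q0  q3 
 * q2   q3  q0 
   q3   q2  q1 
(> = start, * = accepting)

start=q0 accept=q2 q0-a->q1 q0-b->q2 q1-a->q0 q1-b->q3 q2-a->q3 q2-b->q0 q3-a->q2 q3-b->q1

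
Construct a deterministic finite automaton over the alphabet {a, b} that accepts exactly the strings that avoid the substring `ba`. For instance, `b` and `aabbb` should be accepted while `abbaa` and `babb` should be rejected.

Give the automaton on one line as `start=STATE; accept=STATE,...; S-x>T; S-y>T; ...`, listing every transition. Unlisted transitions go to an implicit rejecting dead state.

start=q0; accept=q0,q1; q0-a>q0; q0-b>q1; q1-a>q2; q1-b>q1; q2-a>q2; q2-b>q2

This is the complement of 'contains `ba`'. Use the same substring-matching states — q0 through q2 holding how much of `ba` has just been matched — but flip the accepting set: everything except the trap q2 accepts.
        a   b  
>* q0   q0  q1 
 * q1   q2  q1 
   q2   q2  q2 
(> = start, * = accepting)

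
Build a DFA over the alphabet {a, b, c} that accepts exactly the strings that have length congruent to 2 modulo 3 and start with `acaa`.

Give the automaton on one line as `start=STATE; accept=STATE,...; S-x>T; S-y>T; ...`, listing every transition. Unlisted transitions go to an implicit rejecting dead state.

Handle the two conditions separately and then intersect. One (3 states) tracks the input length modulo 3; the other (6 states) tracks whether the input so far still matches the prefix `acaa`. Each combined state is a pair, one component from each; accept when both components accept. Minimizing collapses redundant product states.
8 states suffice.
        a   b   c  
>  q0   q1  q2  q2 
   q1   q2  q2  q3 
   q2   q2  q2  q2 
   q3   q4  q2  q2 
   q4   q5  q2  q2 
   q5   q6  q6  q6 
 * q6   q7  q7  q7 
   q7   q5  q5  q5 
(> = start, * = accepting)

start=q0; accept=q6; q0-a>q1; q0-b>q2; q0-c>q2; q1-a>q2; q1-b>q2; q1-c>q3; q2-a>q2; q2-b>q2; q2-c>q2; q3-a>q4; q3-b>q2; q3-c>q2; q4-a>q5; q4-b>q2; q4-c>q2; q5-a>q6; q5-b>q6; q5-c>q6; q6-a>q7; q6-b>q7; q6-c>q7; q7-a>q5; q7-b>q5; q7-c>q5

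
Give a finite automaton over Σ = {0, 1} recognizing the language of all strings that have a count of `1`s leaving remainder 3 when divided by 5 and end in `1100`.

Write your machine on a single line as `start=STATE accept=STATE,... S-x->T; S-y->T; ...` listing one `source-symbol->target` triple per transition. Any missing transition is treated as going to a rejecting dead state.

start=A; accept=I; A-0->A; A-1->B; B-0->B; B-1->C; C-0->D; C-1->E; D-0->D; D-1->F; E-0->G; E-1->H; F-0->F; F-1->H; G-0->I; G-1->H; H-0->H; H-1->A; I-0->F; I-1->H

Handle the two conditions separately and then intersect. One (5 states) tracks the count of `1`s modulo 5; the other (5 states) tracks how much of the suffix `1100` has currently been matched. Each combined state is a pair, one component from each; accept when both components accept. Minimizing collapses redundant product states.
A 9-state machine:
       0  1 
>  A   A  B 
   B   B  C 
   C   D  E 
   D   D  F 
   E   G  H 
   F   F  H 
   G   I  H 
   H   H  A 
 * I   F  H 
(> = start, * = accepting)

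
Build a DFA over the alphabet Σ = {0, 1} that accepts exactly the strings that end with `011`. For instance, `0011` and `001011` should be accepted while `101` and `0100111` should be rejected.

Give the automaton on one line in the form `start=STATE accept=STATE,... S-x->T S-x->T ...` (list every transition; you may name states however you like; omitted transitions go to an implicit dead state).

Let each state record the length of the longest suffix of the input read so far that is also a prefix of `011`. q1 means the last symbol is `0`; q2 means the last 2 symbols are `01`; q3 means the last 3 symbols are `011`. Accept only at q3, where the string currently ends in `011`.
A 4-state machine:
        0   1  
>  q0   q1  q0 
   q1   q1  q2 
   q2   q1  q3 
 * q3   q1  q0 
(> = start, * = accepting)

start=q0 accept=q3 q0-0->q1 q0-1->q0 q1-0->q1 q1-1->q2 q2-0->q1 q2-1->q3 q3-0->q1 q3-1->q0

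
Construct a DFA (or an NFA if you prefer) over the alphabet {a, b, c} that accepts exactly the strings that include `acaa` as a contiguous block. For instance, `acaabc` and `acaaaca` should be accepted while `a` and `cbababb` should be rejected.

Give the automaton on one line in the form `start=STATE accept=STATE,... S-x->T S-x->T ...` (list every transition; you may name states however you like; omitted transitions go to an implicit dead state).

Track how much of `acaa` has been matched so far: state s0 is no progress, s4 is the absorbing accept state reached once `acaa` has occurred. Intermediate states record partial matches; on a mismatch, fall back to the longest reusable overlap.
A 5-state machine:
        a   b   c  
>  s0   s1  s0  s0 
   s1   s1  s0  s2 
   s2   s3  s0  s0 
   s3   s4  s0  s2 
 * s4   s4  s4  s4 
(> = start, * = accepting)

start=s0 accept=s4 s0-a->s1 s0-b->s0 s0-c->s0 s1-a->s1 s1-b->s0 s1-c->s2 s2-a->s3 s2-b->s0 s2-c->s0 s3-a->s4 s3-b->s0 s3-c->s2 s4-a->s4 s4-b->s4 s4-c->s4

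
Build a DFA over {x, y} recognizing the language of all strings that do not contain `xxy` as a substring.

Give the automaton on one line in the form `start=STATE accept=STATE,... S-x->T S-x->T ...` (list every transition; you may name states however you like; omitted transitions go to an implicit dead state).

start=q0 accept=q0,q1,q2 q0-x->q1 q0-y->q0 q1-x->q2 q1-y->q0 q2-x->q2 q2-y->q3 q3-x->q3 q3-y->q3

This is the complement of 'contains `xxy`'. Use the same substring-matching states — q0 through q3 holding how much of `xxy` has just been matched — but flip the accepting set: everything except the trap q3 accepts.
With 4 states:
        x   y  
>* q0   q1  q0 
 * q1   q2  q0 
 * q2   q2  q3 
   q3   q3  q3 
(> = start, * = accepting)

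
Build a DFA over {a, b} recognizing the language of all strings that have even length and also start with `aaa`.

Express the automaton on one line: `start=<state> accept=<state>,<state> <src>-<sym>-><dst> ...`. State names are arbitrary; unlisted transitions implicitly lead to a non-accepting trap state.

Run two small machines in parallel and take their product. One (2 states) tracks the input length modulo 2; the other (5 states) tracks whether the input so far still matches the prefix `aaa`. Each combined state is a pair, one component from each; accept when both components accept.
With 7 states:
        a   b  
>  q0   q1  q2 
   q1   q3  q4 
   q2   q4  q4 
   q3   q5  q2 
   q4   q2  q2 
   q5   q6  q6 
 * q6   q5  q5 
(> = start, * = accepting)

start=q0 accept=q6 q0-a->q1 q0-b->q2 q1-a->q3 q1-b->q4 q2-a->q4 q2-b->q4 q3-a->q5 q3-b->q2 q4-a->q2 q4-b->q2 q5-a->q6 q5-b->q6 q6-a->q5 q6-b->q5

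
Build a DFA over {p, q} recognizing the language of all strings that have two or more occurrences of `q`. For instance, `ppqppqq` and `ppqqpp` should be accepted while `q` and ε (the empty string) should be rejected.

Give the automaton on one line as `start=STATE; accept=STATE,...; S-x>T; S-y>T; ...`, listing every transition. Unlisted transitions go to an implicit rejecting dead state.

Count `q`s, saturating at 3: states s0 through s2 mean 0 through 2 `q`s seen; s3 means more than 2. Each `q` increments (capped at s3); other symbols loop. Accept from {s2, s3}.
        p   q  
>  s0   s0  s1 
   s1   s1  s2 
 * s2   s2  s3 
 * s3   s3  s3 
(> = start, * = accepting)

start=s0; accept=s2,s3; s0-p>s0; s0-q>s1; s1-p>s1; s1-q>s2; s2-p>s2; s2-q>s3; s3-p>s3; s3-q>s3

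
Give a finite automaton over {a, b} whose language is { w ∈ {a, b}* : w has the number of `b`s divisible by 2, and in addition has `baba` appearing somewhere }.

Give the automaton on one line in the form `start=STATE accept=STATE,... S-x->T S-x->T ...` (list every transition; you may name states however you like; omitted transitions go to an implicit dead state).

start=q0 accept=q7 q0-a->q0 q0-b->q1 q1-a->q2 q1-b->q3 q2-a->q4 q2-b->q5 q3-a->q6 q3-b->q1 q4-a->q4 q4-b->q3 q5-a->q7 q5-b->q1 q6-a->q0 q6-b->q8 q7-a->q7 q7-b->q9 q8-a->q9 q8-b->q3 q9-a->q9 q9-b->q7

Build one automaton per condition and run them in lockstep. One (2 states) tracks the count of `b`s modulo 2; the other (5 states) tracks whether and how much of `baba` has been seen. Each combined state is a pair, one component from each; accept when both components accept.
With 10 states:
        a   b  
>  q0   q0  q1 
   q1   q2  q3 
   q2   q4  q5 
   q3   q6  q1 
   q4   q4  q3 
   q5   q7  q1 
   q6   q0  q8 
 * q7   q7  q9 
   q8   q9  q3 
   q9   q9  q7 
(> = start, * = accepting)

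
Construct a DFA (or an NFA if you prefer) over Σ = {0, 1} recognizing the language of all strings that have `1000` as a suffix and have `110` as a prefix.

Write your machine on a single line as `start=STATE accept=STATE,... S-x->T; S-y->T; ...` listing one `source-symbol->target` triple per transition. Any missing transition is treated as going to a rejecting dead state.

Run two small machines in parallel and take their product. One (5 states) tracks how much of the suffix `1000` has currently been matched; the other (5 states) tracks whether the input so far still matches the prefix `110`. Each combined state is a pair, one component from each; accept when both components accept. Minimizing collapses redundant product states.
        0   1  
>  s0   s1  s2 
   s1   s1  s1 
   s2   s1  s3 
   s3   s4  s1 
   s4   s5  s6 
   s5   s7  s6 
   s6   s4  s6 
 * s7   s8  s6 
   s8   s8  s6 
(> = start, * = accepting)

start=s0; accept=s7; s0-0->s1; s0-1->s2; s1-0->s1; s1-1->s1; s2-0->s1; s2-1->s3; s3-0->s4; s3-1->s1; s4-0->s5; s4-1->s6; s5-0->s7; s5-1->s6; s6-0->s4; s6-1->s6; s7-0->s8; s7-1->s6; s8-0->s8; s8-1->s6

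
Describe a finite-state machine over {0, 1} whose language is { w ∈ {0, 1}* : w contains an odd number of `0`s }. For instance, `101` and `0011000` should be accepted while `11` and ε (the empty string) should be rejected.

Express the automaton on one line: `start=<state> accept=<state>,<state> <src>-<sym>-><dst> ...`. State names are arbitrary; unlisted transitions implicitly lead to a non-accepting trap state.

start=q0 accept=q1 q0-0->q1 q0-1->q0 q1-0->q0 q1-1->q1

Keep the running count of `0`s modulo 2: each `0` advances along the cycle q0 → q1 → q0 while other symbols loop. Accept at q1.
2 states suffice.
        0   1  
>  q0   q1  q0 
 * q1   q0  q1 
(> = start, * = accepting)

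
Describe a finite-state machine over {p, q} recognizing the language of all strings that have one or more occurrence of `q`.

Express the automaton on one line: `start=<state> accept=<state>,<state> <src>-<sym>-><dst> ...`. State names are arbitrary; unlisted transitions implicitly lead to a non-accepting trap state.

Count `q`s, saturating at 2: state A means no `q` yet, B means one `q` seen, C means more than one. Each `q` increments (capped at C); other symbols loop. Accept from {B, C}.
       p  q 
>  A   A  B 
 * B   B  C 
 * C   C  C 
(> = start, * = accepting)

start=A accept=B,C A-p->A A-q->B B-p->B B-q->C C-p->C C-q->C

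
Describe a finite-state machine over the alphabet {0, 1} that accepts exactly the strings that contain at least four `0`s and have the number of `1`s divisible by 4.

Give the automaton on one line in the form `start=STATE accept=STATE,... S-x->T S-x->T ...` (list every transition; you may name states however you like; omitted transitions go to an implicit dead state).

start=A accept=K A-0->B A-1->C B-0->D B-1->E C-0->E C-1->F D-0->G D-1->H E-0->H E-1->I F-0->I F-1->J G-0->K G-1->L H-0->L H-1->M I-0->M I-1->N J-0->N J-1->A K-0->K K-1->O L-0->O L-1->P M-0->P M-1->Q N-0->Q N-1->B O-0->O O-1->R P-0->R P-1->S Q-0->S Q-1->D R-0->R R-1->T S-0->T S-1->G T-0->T T-1->K

Run two small machines in parallel and take their product. The first has 6 states tracking the count of `0`s, saturating at 5; the second has 4 states tracking the count of `1`s modulo 4. A product state is a pair (one from each), accepting exactly when both do. Equivalent product states are then merged.
A 20-state machine:
       0  1 
>  A   B  C 
   B   D  E 
   C   E  F 
   D   G  H 
   E   H  I 
   F   I  J 
   G   K  L 
   H   L  M 
   I   M  N 
   J   N  A 
 * K   K  O 
   L   O  P 
   M   P  Q 
   N   Q  B 
   O   O  R 
   P   R  S 
   Q   S  D 
   R   R  T 
   S   T  G 
   T   T  K 
(> = start, * = accepting)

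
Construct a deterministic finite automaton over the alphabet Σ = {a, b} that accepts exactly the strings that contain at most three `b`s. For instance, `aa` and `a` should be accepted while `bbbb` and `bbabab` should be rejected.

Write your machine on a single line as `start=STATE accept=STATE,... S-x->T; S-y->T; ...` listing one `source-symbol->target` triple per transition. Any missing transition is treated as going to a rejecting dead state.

Only the number of `b`s matters, and only up to 4. Make a chain s0 → s1 → s2 → s3 → s4 advanced by each `b` (with s4 absorbing); every other symbol self-loops. The accepting set is {s0, s1, s2, s3}.
With 5 states:
        a   b  
>* s0   s0  s1 
 * s1   s1  s2 
 * s2   s2  s3 
 * s3   s3  s4 
   s4   s4  s4 
(> = start, * = accepting)

start=s0; accept=s0,s1,s2,s3; s0-a->s0; s0-b->s1; s1-a->s1; s1-b->s2; s2-a->s2; s2-b->s3; s3-a->s3; s3-b->s4; s4-a->s4; s4-b->s4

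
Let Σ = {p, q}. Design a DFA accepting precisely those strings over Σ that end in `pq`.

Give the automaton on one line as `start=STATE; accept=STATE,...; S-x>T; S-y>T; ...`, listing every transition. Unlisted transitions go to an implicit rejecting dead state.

start=S0; accept=S2; S0-p>S1; S0-q>S0; S1-p>S1; S1-q>S2; S2-p>S1; S2-q>S0

Let each state record the length of the longest suffix of the input read so far that is also a prefix of `pq`. S1 means the last symbol is `p`; S2 means the last 2 symbols are `pq`. Accept only at S2, where the string currently ends in `pq`.
3 states suffice.
        p   q  
>  S0   S1  S0 
   S1   S1  S2 
 * S2   S1  S0 
(> = start, * = accepting)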